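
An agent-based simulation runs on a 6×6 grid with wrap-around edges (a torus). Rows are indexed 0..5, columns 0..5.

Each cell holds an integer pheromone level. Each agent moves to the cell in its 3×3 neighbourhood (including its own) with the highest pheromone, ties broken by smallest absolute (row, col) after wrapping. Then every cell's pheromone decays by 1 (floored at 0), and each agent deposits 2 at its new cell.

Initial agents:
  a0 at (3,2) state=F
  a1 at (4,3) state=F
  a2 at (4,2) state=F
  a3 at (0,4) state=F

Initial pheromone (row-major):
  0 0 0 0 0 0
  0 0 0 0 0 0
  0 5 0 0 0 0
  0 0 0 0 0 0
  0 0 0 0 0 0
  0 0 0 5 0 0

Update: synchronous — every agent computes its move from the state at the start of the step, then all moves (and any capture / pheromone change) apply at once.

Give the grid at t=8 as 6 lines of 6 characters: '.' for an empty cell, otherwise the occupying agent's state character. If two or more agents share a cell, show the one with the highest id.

t=1: a0@(2,1) a1@(5,3) a2@(5,3) a3@(5,3) | pheromone: 0 0 0 0 0 0 / 0 0 0 0 0 0 / 0 6 0 0 0 0 / 0 0 0 0 0 0 / 0 0 0 0 0 0 / 0 0 0 10 0 0
t=2: a0@(2,1) a1@(5,3) a2@(5,3) a3@(5,3) | pheromone: 0 0 0 0 0 0 / 0 0 0 0 0 0 / 0 7 0 0 0 0 / 0 0 0 0 0 0 / 0 0 0 0 0 0 / 0 0 0 15 0 0
t=3: a0@(2,1) a1@(5,3) a2@(5,3) a3@(5,3) | pheromone: 0 0 0 0 0 0 / 0 0 0 0 0 0 / 0 8 0 0 0 0 / 0 0 0 0 0 0 / 0 0 0 0 0 0 / 0 0 0 20 0 0
t=4: a0@(2,1) a1@(5,3) a2@(5,3) a3@(5,3) | pheromone: 0 0 0 0 0 0 / 0 0 0 0 0 0 / 0 9 0 0 0 0 / 0 0 0 0 0 0 / 0 0 0 0 0 0 / 0 0 0 25 0 0
t=5: a0@(2,1) a1@(5,3) a2@(5,3) a3@(5,3) | pheromone: 0 0 0 0 0 0 / 0 0 0 0 0 0 / 0 10 0 0 0 0 / 0 0 0 0 0 0 / 0 0 0 0 0 0 / 0 0 0 30 0 0
t=6: a0@(2,1) a1@(5,3) a2@(5,3) a3@(5,3) | pheromone: 0 0 0 0 0 0 / 0 0 0 0 0 0 / 0 11 0 0 0 0 / 0 0 0 0 0 0 / 0 0 0 0 0 0 / 0 0 0 35 0 0
t=7: a0@(2,1) a1@(5,3) a2@(5,3) a3@(5,3) | pheromone: 0 0 0 0 0 0 / 0 0 0 0 0 0 / 0 12 0 0 0 0 / 0 0 0 0 0 0 / 0 0 0 0 0 0 / 0 0 0 40 0 0
t=8: a0@(2,1) a1@(5,3) a2@(5,3) a3@(5,3) | pheromone: 0 0 0 0 0 0 / 0 0 0 0 0 0 / 0 13 0 0 0 0 / 0 0 0 0 0 0 / 0 0 0 0 0 0 / 0 0 0 45 0 0

......
......
.F....
......
......
...F..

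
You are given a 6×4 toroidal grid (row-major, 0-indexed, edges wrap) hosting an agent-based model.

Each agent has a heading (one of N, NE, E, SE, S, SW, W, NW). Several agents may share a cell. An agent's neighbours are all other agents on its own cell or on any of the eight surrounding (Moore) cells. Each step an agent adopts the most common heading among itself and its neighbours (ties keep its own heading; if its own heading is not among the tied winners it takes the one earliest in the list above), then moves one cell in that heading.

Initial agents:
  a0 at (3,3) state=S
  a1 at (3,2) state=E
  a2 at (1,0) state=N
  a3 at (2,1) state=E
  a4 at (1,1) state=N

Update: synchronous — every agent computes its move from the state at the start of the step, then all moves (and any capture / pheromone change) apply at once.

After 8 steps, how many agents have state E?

t=1: a0@(4,3):S a1@(3,3):E a2@(0,0):N a3@(2,2):E a4@(0,1):N
t=2: a0@(5,3):S a1@(3,0):E a2@(5,0):N a3@(2,3):E a4@(5,1):N
t=3: a0@(0,3):S a1@(3,1):E a2@(4,0):N a3@(2,0):E a4@(4,1):N
t=4: a0@(1,3):S a1@(3,2):E a2@(3,0):N a3@(2,1):E a4@(3,1):N
t=5: a0@(2,3):S a1@(3,3):E a2@(2,0):N a3@(2,2):E a4@(2,1):N
t=6: a0@(2,0):E a1@(3,0):E a2@(1,0):N a3@(2,3):E a4@(1,1):N
t=7: a0@(2,1):E a1@(3,1):E a2@(0,0):N a3@(2,0):E a4@(0,1):N
t=8: a0@(2,2):E a1@(3,2):E a2@(5,0):N a3@(2,1):E a4@(5,1):N

3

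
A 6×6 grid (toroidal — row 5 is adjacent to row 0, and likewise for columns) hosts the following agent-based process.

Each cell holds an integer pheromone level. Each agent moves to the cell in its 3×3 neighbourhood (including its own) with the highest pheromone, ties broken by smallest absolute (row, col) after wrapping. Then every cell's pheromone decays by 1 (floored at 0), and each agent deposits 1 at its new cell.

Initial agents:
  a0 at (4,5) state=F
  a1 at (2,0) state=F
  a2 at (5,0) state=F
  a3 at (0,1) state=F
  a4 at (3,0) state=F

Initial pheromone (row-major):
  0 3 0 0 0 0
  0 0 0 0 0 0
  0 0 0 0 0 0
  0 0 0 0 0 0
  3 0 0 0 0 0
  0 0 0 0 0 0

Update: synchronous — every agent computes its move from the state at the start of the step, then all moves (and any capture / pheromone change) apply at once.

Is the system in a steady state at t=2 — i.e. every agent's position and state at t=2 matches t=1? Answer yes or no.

t=1: a0@(4,0) a1@(1,0) a2@(0,1) a3@(0,1) a4@(4,0) | pheromone: 0 4 0 0 0 0 / 1 0 0 0 0 0 / 0 0 0 0 0 0 / 0 0 0 0 0 0 / 4 0 0 0 0 0 / 0 0 0 0 0 0
t=2: a0@(4,0) a1@(0,1) a2@(0,1) a3@(0,1) a4@(4,0) | pheromone: 0 6 0 0 0 0 / 0 0 0 0 0 0 / 0 0 0 0 0 0 / 0 0 0 0 0 0 / 5 0 0 0 0 0 / 0 0 0 0 0 0

no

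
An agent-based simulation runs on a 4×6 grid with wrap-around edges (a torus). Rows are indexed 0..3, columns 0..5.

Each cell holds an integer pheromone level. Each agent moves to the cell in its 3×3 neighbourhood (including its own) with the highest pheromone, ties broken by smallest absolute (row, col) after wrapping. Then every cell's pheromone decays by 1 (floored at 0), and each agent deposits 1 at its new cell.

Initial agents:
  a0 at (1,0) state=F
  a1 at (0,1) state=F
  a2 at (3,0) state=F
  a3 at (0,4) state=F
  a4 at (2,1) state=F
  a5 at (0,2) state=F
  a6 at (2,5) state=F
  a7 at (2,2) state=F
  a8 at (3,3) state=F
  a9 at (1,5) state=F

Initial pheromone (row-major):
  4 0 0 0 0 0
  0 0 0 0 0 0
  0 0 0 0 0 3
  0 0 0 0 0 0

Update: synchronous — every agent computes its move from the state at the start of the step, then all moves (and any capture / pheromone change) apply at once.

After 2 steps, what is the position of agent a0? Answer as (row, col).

(0, 0)

t=1: a0@(0,0) a1@(0,0) a2@(0,0) a3@(0,3) a4@(1,0) a5@(0,1) a6@(2,5) a7@(1,1) a8@(0,2) a9@(0,0) | pheromone: 7 1 1 1 0 0 / 1 1 0 0 0 0 / 0 0 0 0 0 3 / 0 0 0 0 0 0
t=2: a0@(0,0) a1@(0,0) a2@(0,0) a3@(0,2) a4@(0,0) a5@(0,0) a6@(2,5) a7@(0,0) a8@(0,1) a9@(0,0) | pheromone: 13 1 1 0 0 0 / 0 0 0 0 0 0 / 0 0 0 0 0 3 / 0 0 0 0 0 0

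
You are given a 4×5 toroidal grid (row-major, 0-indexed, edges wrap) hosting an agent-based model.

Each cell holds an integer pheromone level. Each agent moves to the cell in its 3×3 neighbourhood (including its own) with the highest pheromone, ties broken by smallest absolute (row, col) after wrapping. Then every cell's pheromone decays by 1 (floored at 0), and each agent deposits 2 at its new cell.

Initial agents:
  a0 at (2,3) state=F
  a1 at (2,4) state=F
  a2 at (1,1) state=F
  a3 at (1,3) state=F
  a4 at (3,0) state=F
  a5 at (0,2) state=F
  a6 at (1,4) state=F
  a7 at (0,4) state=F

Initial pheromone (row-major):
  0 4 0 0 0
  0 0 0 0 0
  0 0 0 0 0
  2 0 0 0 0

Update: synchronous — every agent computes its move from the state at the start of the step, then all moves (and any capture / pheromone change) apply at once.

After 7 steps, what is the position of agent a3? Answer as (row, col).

(0, 1)

t=1: a0@(1,2) a1@(3,0) a2@(0,1) a3@(0,2) a4@(0,1) a5@(0,1) a6@(0,0) a7@(3,0) | pheromone: 2 9 2 0 0 / 0 0 2 0 0 / 0 0 0 0 0 / 5 0 0 0 0
t=2: a0@(0,1) a1@(0,1) a2@(0,1) a3@(0,1) a4@(0,1) a5@(0,1) a6@(0,1) a7@(0,1) | pheromone: 1 24 1 0 0 / 0 0 1 0 0 / 0 0 0 0 0 / 4 0 0 0 0
t=3: a0@(0,1) a1@(0,1) a2@(0,1) a3@(0,1) a4@(0,1) a5@(0,1) a6@(0,1) a7@(0,1) | pheromone: 0 39 0 0 0 / 0 0 0 0 0 / 0 0 0 0 0 / 3 0 0 0 0
t=4: a0@(0,1) a1@(0,1) a2@(0,1) a3@(0,1) a4@(0,1) a5@(0,1) a6@(0,1) a7@(0,1) | pheromone: 0 54 0 0 0 / 0 0 0 0 0 / 0 0 0 0 0 / 2 0 0 0 0
t=5: a0@(0,1) a1@(0,1) a2@(0,1) a3@(0,1) a4@(0,1) a5@(0,1) a6@(0,1) a7@(0,1) | pheromone: 0 69 0 0 0 / 0 0 0 0 0 / 0 0 0 0 0 / 1 0 0 0 0
t=6: a0@(0,1) a1@(0,1) a2@(0,1) a3@(0,1) a4@(0,1) a5@(0,1) a6@(0,1) a7@(0,1) | pheromone: 0 84 0 0 0 / 0 0 0 0 0 / 0 0 0 0 0 / 0 0 0 0 0
t=7: a0@(0,1) a1@(0,1) a2@(0,1) a3@(0,1) a4@(0,1) a5@(0,1) a6@(0,1) a7@(0,1) | pheromone: 0 99 0 0 0 / 0 0 0 0 0 / 0 0 0 0 0 / 0 0 0 0 0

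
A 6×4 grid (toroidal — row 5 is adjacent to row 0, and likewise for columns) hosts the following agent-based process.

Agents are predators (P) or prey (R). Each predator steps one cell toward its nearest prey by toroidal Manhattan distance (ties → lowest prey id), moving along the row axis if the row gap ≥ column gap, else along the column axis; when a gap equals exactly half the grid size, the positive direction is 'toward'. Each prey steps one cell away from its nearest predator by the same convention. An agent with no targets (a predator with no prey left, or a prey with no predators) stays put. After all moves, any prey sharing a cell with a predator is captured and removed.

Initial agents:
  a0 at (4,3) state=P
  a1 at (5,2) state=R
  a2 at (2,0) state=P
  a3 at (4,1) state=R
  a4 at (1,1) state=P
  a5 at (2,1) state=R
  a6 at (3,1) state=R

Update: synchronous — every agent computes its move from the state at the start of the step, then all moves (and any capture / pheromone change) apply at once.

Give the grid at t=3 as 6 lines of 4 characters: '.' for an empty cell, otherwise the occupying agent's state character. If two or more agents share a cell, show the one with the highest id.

t=1: a0@(5,3):P a1@(0,2):R a2@(2,1):P a3@(4,0):R a4@(2,1):P a5@(2,2):R a6@(4,1):R
t=2: a0@(0,3):P a1@(1,2):R a2@(2,2):P a3@(3,0):R a4@(2,2):P a5@(2,3):R a6@(5,1):R
t=3: a0@(1,3):P a1@(0,2):R a2@(1,2):P a3@(3,3):R a4@(1,2):P a5@(2,0):R a6@(5,0):R

..R.
..PP
R...
...R
....
R...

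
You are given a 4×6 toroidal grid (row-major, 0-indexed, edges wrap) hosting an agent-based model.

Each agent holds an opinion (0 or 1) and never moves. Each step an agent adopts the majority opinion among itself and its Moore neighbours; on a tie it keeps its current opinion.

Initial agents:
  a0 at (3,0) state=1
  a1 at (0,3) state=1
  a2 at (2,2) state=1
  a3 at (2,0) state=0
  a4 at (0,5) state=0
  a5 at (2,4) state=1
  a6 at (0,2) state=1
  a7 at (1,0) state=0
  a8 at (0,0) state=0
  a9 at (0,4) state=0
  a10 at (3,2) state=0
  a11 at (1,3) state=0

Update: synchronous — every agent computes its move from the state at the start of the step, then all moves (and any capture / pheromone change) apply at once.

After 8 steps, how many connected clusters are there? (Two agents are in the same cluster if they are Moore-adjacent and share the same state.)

t=1: a0@(3,0):0 a1@(0,3):0 a2@(2,2):0 a3@(2,0):0 a4@(0,5):0 a5@(2,4):1 a6@(0,2):1 a7@(1,0):0 a8@(0,0):0 a9@(0,4):0 a10@(3,2):1 a11@(1,3):1
t=2: a0@(3,0):0 a1@(0,3):1 a2@(2,2):1 a3@(2,0):0 a4@(0,5):0 a5@(2,4):1 a6@(0,2):1 a7@(1,0):0 a8@(0,0):0 a9@(0,4):0 a10@(3,2):1 a11@(1,3):1
t=3: (unchanged — steady state)

2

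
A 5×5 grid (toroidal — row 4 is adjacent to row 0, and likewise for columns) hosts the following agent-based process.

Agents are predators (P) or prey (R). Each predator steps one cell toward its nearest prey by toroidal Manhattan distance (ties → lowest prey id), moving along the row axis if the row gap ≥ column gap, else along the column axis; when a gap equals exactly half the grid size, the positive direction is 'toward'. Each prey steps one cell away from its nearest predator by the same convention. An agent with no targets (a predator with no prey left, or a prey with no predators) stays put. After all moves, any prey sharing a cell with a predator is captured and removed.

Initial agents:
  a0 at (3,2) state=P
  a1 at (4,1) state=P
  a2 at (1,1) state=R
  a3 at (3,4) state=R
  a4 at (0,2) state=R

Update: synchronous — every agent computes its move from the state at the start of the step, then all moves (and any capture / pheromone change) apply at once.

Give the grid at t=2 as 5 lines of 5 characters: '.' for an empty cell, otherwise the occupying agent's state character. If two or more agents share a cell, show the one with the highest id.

.....
.P...
..R..
.R..P
.....

t=1: a0@(3,3):P a1@(0,1):P a2@(2,1):R a3@(3,0):R a4@(1,2):R
t=2: a0@(3,4):P a1@(1,1):P a2@(3,1):R a3@(3,1):R a4@(2,2):R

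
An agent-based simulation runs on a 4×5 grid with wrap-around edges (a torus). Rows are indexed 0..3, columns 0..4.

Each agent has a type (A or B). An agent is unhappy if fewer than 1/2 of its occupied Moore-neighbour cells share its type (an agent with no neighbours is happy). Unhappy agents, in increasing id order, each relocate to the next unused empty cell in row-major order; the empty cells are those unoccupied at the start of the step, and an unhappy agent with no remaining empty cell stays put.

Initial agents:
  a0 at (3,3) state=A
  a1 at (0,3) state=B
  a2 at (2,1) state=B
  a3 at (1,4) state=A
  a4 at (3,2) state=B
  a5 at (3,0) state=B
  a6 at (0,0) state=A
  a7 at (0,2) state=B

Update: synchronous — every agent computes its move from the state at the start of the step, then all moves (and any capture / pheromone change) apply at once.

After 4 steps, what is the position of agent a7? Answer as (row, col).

t=1: a0@(0,1):A a1@(0,3):B a2@(2,1):B a3@(1,4):A a4@(3,2):B a5@(3,0):B a6@(0,0):A a7@(0,2):B
t=2: a0@(0,4):A a1@(0,3):B a2@(2,1):B a3@(1,4):A a4@(3,2):B a5@(1,0):B a6@(0,0):A a7@(0,2):B
t=3: a0@(0,4):A a1@(0,3):B a2@(2,1):B a3@(1,4):A a4@(3,2):B a5@(0,1):B a6@(0,0):A a7@(0,2):B
t=4: (unchanged — steady state)

(0, 2)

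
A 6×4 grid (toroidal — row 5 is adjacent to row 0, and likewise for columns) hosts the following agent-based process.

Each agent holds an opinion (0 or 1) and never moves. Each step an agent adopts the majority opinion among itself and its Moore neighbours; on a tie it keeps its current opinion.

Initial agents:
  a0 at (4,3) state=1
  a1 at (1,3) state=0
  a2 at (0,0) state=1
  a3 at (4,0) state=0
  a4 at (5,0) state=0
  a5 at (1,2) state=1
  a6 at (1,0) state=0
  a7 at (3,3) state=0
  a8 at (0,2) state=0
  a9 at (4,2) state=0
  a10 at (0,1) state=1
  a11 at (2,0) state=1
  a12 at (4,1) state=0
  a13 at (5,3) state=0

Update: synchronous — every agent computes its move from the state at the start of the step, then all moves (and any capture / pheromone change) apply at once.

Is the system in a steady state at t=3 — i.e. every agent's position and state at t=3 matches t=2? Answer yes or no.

t=1: a0@(4,3):0 a1@(1,3):0 a2@(0,0):0 a3@(4,0):0 a4@(5,0):0 a5@(1,2):1 a6@(1,0):1 a7@(3,3):0 a8@(0,2):0 a9@(4,2):0 a10@(0,1):1 a11@(2,0):0 a12@(4,1):0 a13@(5,3):0
t=2: a0@(4,3):0 a1@(1,3):0 a2@(0,0):0 a3@(4,0):0 a4@(5,0):0 a5@(1,2):1 a6@(1,0):0 a7@(3,3):0 a8@(0,2):0 a9@(4,2):0 a10@(0,1):1 a11@(2,0):0 a12@(4,1):0 a13@(5,3):0
t=3: a0@(4,3):0 a1@(1,3):0 a2@(0,0):0 a3@(4,0):0 a4@(5,0):0 a5@(1,2):1 a6@(1,0):0 a7@(3,3):0 a8@(0,2):0 a9@(4,2):0 a10@(0,1):0 a11@(2,0):0 a12@(4,1):0 a13@(5,3):0

no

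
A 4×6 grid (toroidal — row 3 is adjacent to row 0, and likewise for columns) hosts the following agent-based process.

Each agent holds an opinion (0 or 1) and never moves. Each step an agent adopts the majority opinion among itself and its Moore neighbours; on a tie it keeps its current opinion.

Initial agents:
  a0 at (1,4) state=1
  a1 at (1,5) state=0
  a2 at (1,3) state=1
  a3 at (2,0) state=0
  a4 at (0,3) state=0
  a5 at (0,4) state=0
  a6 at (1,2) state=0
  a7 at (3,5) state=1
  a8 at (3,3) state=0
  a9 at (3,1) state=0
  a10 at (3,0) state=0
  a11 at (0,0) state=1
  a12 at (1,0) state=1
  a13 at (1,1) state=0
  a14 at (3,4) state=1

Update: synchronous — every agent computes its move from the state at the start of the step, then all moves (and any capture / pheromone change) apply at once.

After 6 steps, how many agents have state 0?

15

t=1: a0@(1,4):0 a1@(1,5):0 a2@(1,3):0 a3@(2,0):0 a4@(0,3):0 a5@(0,4):0 a6@(1,2):0 a7@(3,5):1 a8@(3,3):0 a9@(3,1):0 a10@(3,0):0 a11@(0,0):0 a12@(1,0):0 a13@(1,1):0 a14@(3,4):0
t=2: a0@(1,4):0 a1@(1,5):0 a2@(1,3):0 a3@(2,0):0 a4@(0,3):0 a5@(0,4):0 a6@(1,2):0 a7@(3,5):0 a8@(3,3):0 a9@(3,1):0 a10@(3,0):0 a11@(0,0):0 a12@(1,0):0 a13@(1,1):0 a14@(3,4):0
t=3: (unchanged — steady state)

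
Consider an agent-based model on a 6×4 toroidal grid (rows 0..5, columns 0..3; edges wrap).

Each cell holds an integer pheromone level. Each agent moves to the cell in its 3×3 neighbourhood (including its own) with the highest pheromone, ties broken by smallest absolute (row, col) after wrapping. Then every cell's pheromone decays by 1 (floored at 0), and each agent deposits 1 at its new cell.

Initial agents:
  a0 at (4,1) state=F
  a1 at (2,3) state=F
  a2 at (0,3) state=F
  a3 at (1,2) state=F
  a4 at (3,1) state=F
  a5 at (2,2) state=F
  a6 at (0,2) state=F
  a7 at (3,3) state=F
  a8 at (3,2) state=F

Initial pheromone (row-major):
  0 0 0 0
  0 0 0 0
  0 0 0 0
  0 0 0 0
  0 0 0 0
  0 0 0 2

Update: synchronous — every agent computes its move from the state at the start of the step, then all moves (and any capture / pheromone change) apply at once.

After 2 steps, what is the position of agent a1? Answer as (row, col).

t=1: a0@(3,0) a1@(1,0) a2@(5,3) a3@(0,1) a4@(2,0) a5@(1,1) a6@(5,3) a7@(2,0) a8@(2,1) | pheromone: 0 1 0 0 / 1 1 0 0 / 2 1 0 0 / 1 0 0 0 / 0 0 0 0 / 0 0 0 3
t=2: a0@(2,0) a1@(2,0) a2@(5,3) a3@(0,1) a4@(2,0) a5@(2,0) a6@(5,3) a7@(2,0) a8@(2,0) | pheromone: 0 1 0 0 / 0 0 0 0 / 7 0 0 0 / 0 0 0 0 / 0 0 0 0 / 0 0 0 4

(2, 0)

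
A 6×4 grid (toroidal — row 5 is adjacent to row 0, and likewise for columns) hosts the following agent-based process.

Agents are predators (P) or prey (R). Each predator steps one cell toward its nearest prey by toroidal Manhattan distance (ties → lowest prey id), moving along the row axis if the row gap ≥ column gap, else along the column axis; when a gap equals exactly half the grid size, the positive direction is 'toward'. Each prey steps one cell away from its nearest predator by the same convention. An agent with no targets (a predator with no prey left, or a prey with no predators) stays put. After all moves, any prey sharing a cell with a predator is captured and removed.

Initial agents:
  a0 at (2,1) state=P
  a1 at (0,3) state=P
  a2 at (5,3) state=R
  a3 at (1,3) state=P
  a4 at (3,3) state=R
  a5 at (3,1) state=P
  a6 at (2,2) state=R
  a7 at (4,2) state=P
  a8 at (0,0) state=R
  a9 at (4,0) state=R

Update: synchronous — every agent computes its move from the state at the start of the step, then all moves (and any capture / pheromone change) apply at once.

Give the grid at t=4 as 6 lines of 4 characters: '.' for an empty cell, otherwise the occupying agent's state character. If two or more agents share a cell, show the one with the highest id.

R...
.R..
..P.
P...
....
...P

t=1: a0@(2,2):P a1@(5,3):P a2@(4,3):R a3@(0,3):P a4@(4,3):R a5@(3,2):P a6@(2,3):R a7@(5,2):P a8@(0,1):R a9@(5,0):R
t=2: a0@(2,3):P a1@(4,3):P a2@(3,3):R a3@(5,3):P a4@(3,3):R a5@(4,2):P a6@(2,0):R a7@(4,2):P a8@(0,0):R a9@(5,1):R
t=3: a0@(3,3):P a1@(3,3):P a3@(4,3):P a5@(3,2):P a6@(2,1):R a7@(3,2):P a8@(1,0):R a9@(5,0):R
t=4: a0@(3,0):P a1@(3,0):P a3@(5,3):P a5@(2,2):P a6@(1,1):R a7@(2,2):P a8@(0,0):R a9@(0,0):R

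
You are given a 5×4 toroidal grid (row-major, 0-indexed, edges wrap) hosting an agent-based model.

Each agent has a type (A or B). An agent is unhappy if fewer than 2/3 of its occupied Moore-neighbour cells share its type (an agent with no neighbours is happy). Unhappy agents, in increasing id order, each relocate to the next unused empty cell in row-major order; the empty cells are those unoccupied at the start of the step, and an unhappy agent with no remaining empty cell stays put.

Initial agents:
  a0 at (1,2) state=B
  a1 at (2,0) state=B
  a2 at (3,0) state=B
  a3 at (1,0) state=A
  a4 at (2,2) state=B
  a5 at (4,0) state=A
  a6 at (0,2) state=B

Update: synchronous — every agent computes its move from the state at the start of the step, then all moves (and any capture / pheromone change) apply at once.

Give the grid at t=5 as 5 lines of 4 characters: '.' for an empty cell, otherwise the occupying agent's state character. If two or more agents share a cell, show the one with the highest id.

t=1: a0@(1,2):B a1@(0,0):B a2@(0,1):B a3@(0,3):A a4@(2,2):B a5@(1,1):A a6@(0,2):B
t=2: a0@(1,0):B a1@(1,3):B a2@(0,1):B a3@(2,0):A a4@(2,1):B a5@(2,3):A a6@(3,0):B
t=3: a0@(0,0):B a1@(0,2):B a2@(0,1):B a3@(0,3):A a4@(2,1):B a5@(1,1):A a6@(1,2):B
t=4: a0@(1,0):B a1@(1,3):B a2@(0,1):B a3@(2,0):A a4@(2,2):B a5@(2,3):A a6@(3,0):B
t=5: a0@(0,0):B a1@(0,2):B a2@(0,1):B a3@(0,3):A a4@(1,1):B a5@(1,2):A a6@(2,1):B

BBBA
.BA.
.B..
....
....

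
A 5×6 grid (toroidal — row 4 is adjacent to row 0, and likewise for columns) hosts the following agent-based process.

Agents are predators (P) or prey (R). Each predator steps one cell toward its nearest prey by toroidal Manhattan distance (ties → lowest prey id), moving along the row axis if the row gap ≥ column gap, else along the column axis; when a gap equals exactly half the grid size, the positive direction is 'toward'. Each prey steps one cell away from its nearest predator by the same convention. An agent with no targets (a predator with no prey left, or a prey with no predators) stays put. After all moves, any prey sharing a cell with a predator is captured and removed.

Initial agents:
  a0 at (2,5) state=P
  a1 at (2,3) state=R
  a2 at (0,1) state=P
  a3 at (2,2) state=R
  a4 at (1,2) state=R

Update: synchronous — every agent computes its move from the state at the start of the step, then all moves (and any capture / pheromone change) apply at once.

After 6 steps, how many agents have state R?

t=1: a0@(2,4):P a1@(2,2):R a2@(1,1):P a3@(2,1):R a4@(2,2):R
t=2: a0@(2,3):P a2@(2,1):P a3@(3,1):R
t=3: a0@(2,2):P a2@(3,1):P a3@(4,1):R
t=4: a0@(3,2):P a2@(4,1):P a3@(0,1):R
t=5: a0@(4,2):P a2@(0,1):P a3@(1,1):R
t=6: a0@(0,2):P a2@(1,1):P a3@(2,1):R

1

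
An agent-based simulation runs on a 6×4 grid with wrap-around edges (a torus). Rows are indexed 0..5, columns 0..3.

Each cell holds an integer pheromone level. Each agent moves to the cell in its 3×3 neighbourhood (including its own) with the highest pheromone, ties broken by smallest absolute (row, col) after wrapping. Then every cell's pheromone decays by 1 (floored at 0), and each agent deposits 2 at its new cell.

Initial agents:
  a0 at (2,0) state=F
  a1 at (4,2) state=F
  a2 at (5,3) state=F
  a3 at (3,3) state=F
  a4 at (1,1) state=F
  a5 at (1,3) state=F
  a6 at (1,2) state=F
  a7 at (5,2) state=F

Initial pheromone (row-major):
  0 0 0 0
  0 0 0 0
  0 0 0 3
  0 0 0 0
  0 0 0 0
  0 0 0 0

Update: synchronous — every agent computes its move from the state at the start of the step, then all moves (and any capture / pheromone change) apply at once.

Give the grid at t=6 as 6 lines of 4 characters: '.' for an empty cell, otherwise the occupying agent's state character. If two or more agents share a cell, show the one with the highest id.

t=1: a0@(2,3) a1@(3,1) a2@(0,0) a3@(2,3) a4@(0,0) a5@(2,3) a6@(2,3) a7@(0,1) | pheromone: 4 2 0 0 / 0 0 0 0 / 0 0 0 10 / 0 2 0 0 / 0 0 0 0 / 0 0 0 0
t=2: a0@(2,3) a1@(3,1) a2@(0,0) a3@(2,3) a4@(0,0) a5@(2,3) a6@(2,3) a7@(0,0) | pheromone: 9 1 0 0 / 0 0 0 0 / 0 0 0 17 / 0 3 0 0 / 0 0 0 0 / 0 0 0 0
t=3: a0@(2,3) a1@(3,1) a2@(0,0) a3@(2,3) a4@(0,0) a5@(2,3) a6@(2,3) a7@(0,0) | pheromone: 14 0 0 0 / 0 0 0 0 / 0 0 0 24 / 0 4 0 0 / 0 0 0 0 / 0 0 0 0
t=4: a0@(2,3) a1@(3,1) a2@(0,0) a3@(2,3) a4@(0,0) a5@(2,3) a6@(2,3) a7@(0,0) | pheromone: 19 0 0 0 / 0 0 0 0 / 0 0 0 31 / 0 5 0 0 / 0 0 0 0 / 0 0 0 0
t=5: a0@(2,3) a1@(3,1) a2@(0,0) a3@(2,3) a4@(0,0) a5@(2,3) a6@(2,3) a7@(0,0) | pheromone: 24 0 0 0 / 0 0 0 0 / 0 0 0 38 / 0 6 0 0 / 0 0 0 0 / 0 0 0 0
t=6: a0@(2,3) a1@(3,1) a2@(0,0) a3@(2,3) a4@(0,0) a5@(2,3) a6@(2,3) a7@(0,0) | pheromone: 29 0 0 0 / 0 0 0 0 / 0 0 0 45 / 0 7 0 0 / 0 0 0 0 / 0 0 0 0

F...
....
...F
.F..
....
....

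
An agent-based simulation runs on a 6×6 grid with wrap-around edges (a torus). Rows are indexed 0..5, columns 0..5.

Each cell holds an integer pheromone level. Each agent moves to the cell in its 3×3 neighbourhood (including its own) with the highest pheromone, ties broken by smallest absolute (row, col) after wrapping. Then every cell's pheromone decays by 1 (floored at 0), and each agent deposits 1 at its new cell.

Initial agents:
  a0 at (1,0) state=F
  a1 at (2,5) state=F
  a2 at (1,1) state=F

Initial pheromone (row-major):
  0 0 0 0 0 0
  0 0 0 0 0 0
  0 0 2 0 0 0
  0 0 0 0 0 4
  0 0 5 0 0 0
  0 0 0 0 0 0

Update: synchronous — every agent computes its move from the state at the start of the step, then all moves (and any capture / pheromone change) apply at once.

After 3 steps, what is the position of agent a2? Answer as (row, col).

(2, 2)

t=1: a0@(0,0) a1@(3,5) a2@(2,2) | pheromone: 1 0 0 0 0 0 / 0 0 0 0 0 0 / 0 0 2 0 0 0 / 0 0 0 0 0 4 / 0 0 4 0 0 0 / 0 0 0 0 0 0
t=2: a0@(0,0) a1@(3,5) a2@(2,2) | pheromone: 1 0 0 0 0 0 / 0 0 0 0 0 0 / 0 0 2 0 0 0 / 0 0 0 0 0 4 / 0 0 3 0 0 0 / 0 0 0 0 0 0
t=3: a0@(0,0) a1@(3,5) a2@(2,2) | pheromone: 1 0 0 0 0 0 / 0 0 0 0 0 0 / 0 0 2 0 0 0 / 0 0 0 0 0 4 / 0 0 2 0 0 0 / 0 0 0 0 0 0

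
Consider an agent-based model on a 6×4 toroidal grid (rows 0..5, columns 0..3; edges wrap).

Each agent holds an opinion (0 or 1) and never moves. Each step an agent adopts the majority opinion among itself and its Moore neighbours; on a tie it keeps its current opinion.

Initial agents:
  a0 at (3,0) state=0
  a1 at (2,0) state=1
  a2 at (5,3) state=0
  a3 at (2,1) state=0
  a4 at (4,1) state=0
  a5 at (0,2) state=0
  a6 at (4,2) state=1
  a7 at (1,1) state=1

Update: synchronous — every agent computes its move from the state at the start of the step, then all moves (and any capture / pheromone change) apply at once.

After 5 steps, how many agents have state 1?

2

t=1: a0@(3,0):0 a1@(2,0):1 a2@(5,3):0 a3@(2,1):0 a4@(4,1):0 a5@(0,2):0 a6@(4,2):0 a7@(1,1):1
t=2: (unchanged — steady state)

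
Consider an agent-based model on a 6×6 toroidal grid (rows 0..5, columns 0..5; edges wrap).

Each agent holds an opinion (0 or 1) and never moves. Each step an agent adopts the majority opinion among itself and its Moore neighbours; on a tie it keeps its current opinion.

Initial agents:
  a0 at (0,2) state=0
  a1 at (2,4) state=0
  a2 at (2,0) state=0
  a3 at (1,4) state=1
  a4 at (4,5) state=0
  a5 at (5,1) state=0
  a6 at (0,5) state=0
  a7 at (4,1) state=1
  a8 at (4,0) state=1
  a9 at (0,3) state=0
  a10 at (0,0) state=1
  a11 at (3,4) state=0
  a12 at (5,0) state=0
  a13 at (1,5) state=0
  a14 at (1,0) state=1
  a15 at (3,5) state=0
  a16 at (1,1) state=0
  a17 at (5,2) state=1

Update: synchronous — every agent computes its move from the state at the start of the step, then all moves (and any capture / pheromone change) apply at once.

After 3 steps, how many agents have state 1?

0

t=1: a0@(0,2):0 a1@(2,4):0 a2@(2,0):0 a3@(1,4):0 a4@(4,5):0 a5@(5,1):1 a6@(0,5):0 a7@(4,1):1 a8@(4,0):0 a9@(0,3):0 a10@(0,0):0 a11@(3,4):0 a12@(5,0):0 a13@(1,5):0 a14@(1,0):0 a15@(3,5):0 a16@(1,1):0 a17@(5,2):0
t=2: a0@(0,2):0 a1@(2,4):0 a2@(2,0):0 a3@(1,4):0 a4@(4,5):0 a5@(5,1):0 a6@(0,5):0 a7@(4,1):0 a8@(4,0):0 a9@(0,3):0 a10@(0,0):0 a11@(3,4):0 a12@(5,0):0 a13@(1,5):0 a14@(1,0):0 a15@(3,5):0 a16@(1,1):0 a17@(5,2):0
t=3: (unchanged — steady state)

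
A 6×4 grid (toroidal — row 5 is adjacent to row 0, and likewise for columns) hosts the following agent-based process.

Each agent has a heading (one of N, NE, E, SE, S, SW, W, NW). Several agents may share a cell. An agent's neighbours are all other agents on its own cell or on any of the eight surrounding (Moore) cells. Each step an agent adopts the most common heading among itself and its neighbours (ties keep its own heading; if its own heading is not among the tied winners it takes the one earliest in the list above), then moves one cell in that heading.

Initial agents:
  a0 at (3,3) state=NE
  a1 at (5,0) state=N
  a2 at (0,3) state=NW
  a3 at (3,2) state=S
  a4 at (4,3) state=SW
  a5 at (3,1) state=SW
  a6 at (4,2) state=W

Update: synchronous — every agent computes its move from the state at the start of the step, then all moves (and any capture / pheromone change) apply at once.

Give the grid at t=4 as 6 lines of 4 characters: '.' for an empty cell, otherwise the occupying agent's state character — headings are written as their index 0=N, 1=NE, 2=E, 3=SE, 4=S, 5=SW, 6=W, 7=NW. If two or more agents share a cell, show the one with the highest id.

t=1: a0@(2,0):NE a1@(4,0):N a2@(5,2):NW a3@(4,1):SW a4@(5,2):SW a5@(4,0):SW a6@(5,1):SW
t=2: a0@(1,1):NE a1@(5,3):SW a2@(0,1):SW a3@(5,0):SW a4@(0,1):SW a5@(5,3):SW a6@(0,0):SW
t=3: a0@(2,0):SW a1@(0,2):SW a2@(1,0):SW a3@(0,3):SW a4@(1,0):SW a5@(0,2):SW a6@(1,3):SW
t=4: a0@(3,3):SW a1@(1,1):SW a2@(2,3):SW a3@(1,2):SW a4@(2,3):SW a5@(1,1):SW a6@(2,2):SW

....
.55.
..55
...5
....
....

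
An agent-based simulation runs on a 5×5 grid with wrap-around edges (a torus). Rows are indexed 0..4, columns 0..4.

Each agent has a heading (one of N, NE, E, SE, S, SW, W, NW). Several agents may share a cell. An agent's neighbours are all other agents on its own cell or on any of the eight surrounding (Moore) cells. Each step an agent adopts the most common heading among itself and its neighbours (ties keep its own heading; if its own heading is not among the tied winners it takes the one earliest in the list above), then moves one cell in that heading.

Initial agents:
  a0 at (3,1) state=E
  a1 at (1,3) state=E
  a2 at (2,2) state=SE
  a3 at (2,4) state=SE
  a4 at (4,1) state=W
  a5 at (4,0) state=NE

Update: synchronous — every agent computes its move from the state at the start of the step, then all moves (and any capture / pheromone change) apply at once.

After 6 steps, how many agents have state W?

t=1: a0@(3,2):E a1@(2,4):SE a2@(2,3):E a3@(3,0):SE a4@(4,0):W a5@(3,1):NE
t=2: a0@(3,3):E a1@(3,0):SE a2@(2,4):E a3@(4,1):SE a4@(4,4):W a5@(2,2):NE
t=3: a0@(3,4):E a1@(4,1):SE a2@(2,0):E a3@(0,2):SE a4@(4,3):W a5@(1,3):NE
t=4: a0@(3,0):E a1@(0,2):SE a2@(2,1):E a3@(1,3):SE a4@(4,2):W a5@(0,4):NE
t=5: a0@(3,1):E a1@(1,3):SE a2@(2,2):E a3@(2,4):SE a4@(4,1):W a5@(4,0):NE
t=6: a0@(3,2):E a1@(2,4):SE a2@(2,3):E a3@(3,0):SE a4@(4,0):W a5@(3,1):NE

1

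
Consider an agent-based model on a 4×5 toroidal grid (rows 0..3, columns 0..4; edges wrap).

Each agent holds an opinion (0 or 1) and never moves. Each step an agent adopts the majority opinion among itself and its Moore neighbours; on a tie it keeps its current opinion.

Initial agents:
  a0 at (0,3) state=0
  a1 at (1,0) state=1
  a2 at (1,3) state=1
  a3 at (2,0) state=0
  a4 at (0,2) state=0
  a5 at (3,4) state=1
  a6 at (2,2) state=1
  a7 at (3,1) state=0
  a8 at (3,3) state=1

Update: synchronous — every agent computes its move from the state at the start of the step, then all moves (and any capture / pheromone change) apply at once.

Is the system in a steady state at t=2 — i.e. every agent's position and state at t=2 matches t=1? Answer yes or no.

no

t=1: a0@(0,3):1 a1@(1,0):1 a2@(1,3):1 a3@(2,0):0 a4@(0,2):0 a5@(3,4):1 a6@(2,2):1 a7@(3,1):0 a8@(3,3):1
t=2: a0@(0,3):1 a1@(1,0):1 a2@(1,3):1 a3@(2,0):0 a4@(0,2):1 a5@(3,4):1 a6@(2,2):1 a7@(3,1):0 a8@(3,3):1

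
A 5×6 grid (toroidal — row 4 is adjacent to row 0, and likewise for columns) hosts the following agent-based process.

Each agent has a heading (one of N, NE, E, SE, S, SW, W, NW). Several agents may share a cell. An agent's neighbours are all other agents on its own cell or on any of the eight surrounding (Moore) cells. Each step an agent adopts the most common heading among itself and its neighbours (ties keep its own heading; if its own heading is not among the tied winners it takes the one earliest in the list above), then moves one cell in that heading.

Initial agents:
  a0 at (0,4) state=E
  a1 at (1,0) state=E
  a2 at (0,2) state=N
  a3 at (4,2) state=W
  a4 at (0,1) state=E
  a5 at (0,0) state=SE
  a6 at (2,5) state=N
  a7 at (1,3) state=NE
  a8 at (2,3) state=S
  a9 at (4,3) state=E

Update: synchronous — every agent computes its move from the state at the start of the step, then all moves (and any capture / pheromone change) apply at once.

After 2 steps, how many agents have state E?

t=1: a0@(0,5):E a1@(1,1):E a2@(0,3):E a3@(4,3):E a4@(0,2):E a5@(0,1):E a6@(1,5):N a7@(0,4):NE a8@(3,3):S a9@(4,4):E
t=2: a0@(0,0):E a1@(1,2):E a2@(0,4):E a3@(4,4):E a4@(0,3):E a5@(0,2):E a6@(0,5):N a7@(0,5):E a8@(3,4):E a9@(4,5):E

9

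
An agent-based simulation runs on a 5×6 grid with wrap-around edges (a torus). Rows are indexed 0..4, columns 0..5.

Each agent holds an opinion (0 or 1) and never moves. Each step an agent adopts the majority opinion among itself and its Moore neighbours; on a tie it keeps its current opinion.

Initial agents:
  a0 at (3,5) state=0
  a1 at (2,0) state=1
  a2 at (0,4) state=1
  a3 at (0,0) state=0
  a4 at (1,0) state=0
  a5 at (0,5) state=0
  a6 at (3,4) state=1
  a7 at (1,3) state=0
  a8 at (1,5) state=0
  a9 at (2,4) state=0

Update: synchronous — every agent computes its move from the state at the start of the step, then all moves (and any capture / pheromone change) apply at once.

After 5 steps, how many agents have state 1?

0

t=1: a0@(3,5):0 a1@(2,0):0 a2@(0,4):0 a3@(0,0):0 a4@(1,0):0 a5@(0,5):0 a6@(3,4):0 a7@(1,3):0 a8@(1,5):0 a9@(2,4):0
t=2: (unchanged — steady state)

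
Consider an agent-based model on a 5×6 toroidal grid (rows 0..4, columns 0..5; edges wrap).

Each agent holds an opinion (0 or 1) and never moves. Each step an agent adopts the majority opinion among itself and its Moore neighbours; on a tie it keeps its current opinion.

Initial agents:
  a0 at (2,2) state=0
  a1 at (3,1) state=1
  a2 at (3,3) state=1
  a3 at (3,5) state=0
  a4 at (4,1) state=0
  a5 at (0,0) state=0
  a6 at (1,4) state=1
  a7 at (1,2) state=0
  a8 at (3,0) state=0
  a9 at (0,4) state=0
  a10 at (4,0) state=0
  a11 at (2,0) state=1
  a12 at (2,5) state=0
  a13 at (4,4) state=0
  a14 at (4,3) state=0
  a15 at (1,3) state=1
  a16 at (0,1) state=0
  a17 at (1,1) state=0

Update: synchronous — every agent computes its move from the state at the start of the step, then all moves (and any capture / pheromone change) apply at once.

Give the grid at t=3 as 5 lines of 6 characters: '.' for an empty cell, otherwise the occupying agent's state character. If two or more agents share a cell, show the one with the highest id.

t=1: a0@(2,2):0 a1@(3,1):0 a2@(3,3):0 a3@(3,5):0 a4@(4,1):0 a5@(0,0):0 a6@(1,4):1 a7@(1,2):0 a8@(3,0):0 a9@(0,4):0 a10@(4,0):0 a11@(2,0):0 a12@(2,5):0 a13@(4,4):0 a14@(4,3):0 a15@(1,3):0 a16@(0,1):0 a17@(1,1):0
t=2: a0@(2,2):0 a1@(3,1):0 a2@(3,3):0 a3@(3,5):0 a4@(4,1):0 a5@(0,0):0 a6@(1,4):0 a7@(1,2):0 a8@(3,0):0 a9@(0,4):0 a10@(4,0):0 a11@(2,0):0 a12@(2,5):0 a13@(4,4):0 a14@(4,3):0 a15@(1,3):0 a16@(0,1):0 a17@(1,1):0
t=3: (unchanged — steady state)

00..0.
.0000.
0.0..0
00.0.0
00.00.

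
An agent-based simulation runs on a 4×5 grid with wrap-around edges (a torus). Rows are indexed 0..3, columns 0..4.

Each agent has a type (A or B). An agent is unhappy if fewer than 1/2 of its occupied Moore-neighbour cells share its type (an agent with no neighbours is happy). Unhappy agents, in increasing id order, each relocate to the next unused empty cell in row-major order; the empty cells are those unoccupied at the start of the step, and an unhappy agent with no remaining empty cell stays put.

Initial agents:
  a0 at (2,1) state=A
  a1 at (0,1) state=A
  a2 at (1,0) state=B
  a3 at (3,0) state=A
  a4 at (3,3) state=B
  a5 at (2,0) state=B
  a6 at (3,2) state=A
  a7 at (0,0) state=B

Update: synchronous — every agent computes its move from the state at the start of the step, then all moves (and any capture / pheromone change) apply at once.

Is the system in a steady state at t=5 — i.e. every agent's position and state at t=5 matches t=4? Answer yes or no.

no

t=1: a0@(2,1):A a1@(0,1):A a2@(1,0):B a3@(3,0):A a4@(0,2):B a5@(0,3):B a6@(3,2):A a7@(0,4):B
t=2: a0@(2,1):A a1@(0,1):A a2@(0,0):B a3@(3,0):A a4@(1,1):B a5@(0,3):B a6@(3,2):A a7@(0,4):B
t=3: a0@(2,1):A a1@(0,1):A a2@(0,0):B a3@(3,0):A a4@(0,2):B a5@(0,3):B a6@(3,2):A a7@(0,4):B
t=4: a0@(2,1):A a1@(0,1):A a2@(1,0):B a3@(3,0):A a4@(1,1):B a5@(0,3):B a6@(3,2):A a7@(0,4):B
t=5: a0@(2,1):A a1@(0,1):A a2@(1,0):B a3@(3,0):A a4@(0,0):B a5@(0,3):B a6@(3,2):A a7@(0,4):B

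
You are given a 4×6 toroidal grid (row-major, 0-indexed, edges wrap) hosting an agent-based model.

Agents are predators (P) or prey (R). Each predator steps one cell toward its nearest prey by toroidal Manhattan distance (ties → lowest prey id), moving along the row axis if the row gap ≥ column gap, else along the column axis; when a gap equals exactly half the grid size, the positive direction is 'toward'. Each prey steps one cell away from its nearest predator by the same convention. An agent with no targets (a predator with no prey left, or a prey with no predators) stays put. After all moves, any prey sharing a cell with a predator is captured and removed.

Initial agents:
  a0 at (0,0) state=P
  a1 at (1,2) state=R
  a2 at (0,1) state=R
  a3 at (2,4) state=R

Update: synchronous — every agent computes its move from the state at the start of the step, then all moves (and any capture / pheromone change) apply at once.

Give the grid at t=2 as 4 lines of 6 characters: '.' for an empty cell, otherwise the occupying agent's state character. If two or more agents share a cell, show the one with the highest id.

..PR..
...RR.
......
......

t=1: a0@(0,1):P a1@(1,3):R a2@(0,2):R a3@(1,4):R
t=2: a0@(0,2):P a1@(1,4):R a2@(0,3):R a3@(1,3):R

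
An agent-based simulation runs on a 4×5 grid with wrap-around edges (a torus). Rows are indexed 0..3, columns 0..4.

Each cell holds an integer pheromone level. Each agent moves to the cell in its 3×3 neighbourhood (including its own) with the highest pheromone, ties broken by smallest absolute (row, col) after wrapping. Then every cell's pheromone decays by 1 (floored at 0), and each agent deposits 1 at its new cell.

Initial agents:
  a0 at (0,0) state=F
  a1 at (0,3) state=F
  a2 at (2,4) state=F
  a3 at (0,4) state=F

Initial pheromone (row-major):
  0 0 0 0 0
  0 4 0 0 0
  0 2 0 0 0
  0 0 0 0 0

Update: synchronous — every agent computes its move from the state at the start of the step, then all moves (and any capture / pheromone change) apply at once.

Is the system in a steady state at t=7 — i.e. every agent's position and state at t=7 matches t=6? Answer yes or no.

t=1: a0@(1,1) a1@(0,2) a2@(1,0) a3@(0,0) | pheromone: 1 0 1 0 0 / 1 4 0 0 0 / 0 1 0 0 0 / 0 0 0 0 0
t=2: a0@(1,1) a1@(1,1) a2@(1,1) a3@(1,1) | pheromone: 0 0 0 0 0 / 0 7 0 0 0 / 0 0 0 0 0 / 0 0 0 0 0
t=3: a0@(1,1) a1@(1,1) a2@(1,1) a3@(1,1) | pheromone: 0 0 0 0 0 / 0 10 0 0 0 / 0 0 0 0 0 / 0 0 0 0 0
t=4: a0@(1,1) a1@(1,1) a2@(1,1) a3@(1,1) | pheromone: 0 0 0 0 0 / 0 13 0 0 0 / 0 0 0 0 0 / 0 0 0 0 0
t=5: a0@(1,1) a1@(1,1) a2@(1,1) a3@(1,1) | pheromone: 0 0 0 0 0 / 0 16 0 0 0 / 0 0 0 0 0 / 0 0 0 0 0
t=6: a0@(1,1) a1@(1,1) a2@(1,1) a3@(1,1) | pheromone: 0 0 0 0 0 / 0 19 0 0 0 / 0 0 0 0 0 / 0 0 0 0 0
t=7: a0@(1,1) a1@(1,1) a2@(1,1) a3@(1,1) | pheromone: 0 0 0 0 0 / 0 22 0 0 0 / 0 0 0 0 0 / 0 0 0 0 0

yes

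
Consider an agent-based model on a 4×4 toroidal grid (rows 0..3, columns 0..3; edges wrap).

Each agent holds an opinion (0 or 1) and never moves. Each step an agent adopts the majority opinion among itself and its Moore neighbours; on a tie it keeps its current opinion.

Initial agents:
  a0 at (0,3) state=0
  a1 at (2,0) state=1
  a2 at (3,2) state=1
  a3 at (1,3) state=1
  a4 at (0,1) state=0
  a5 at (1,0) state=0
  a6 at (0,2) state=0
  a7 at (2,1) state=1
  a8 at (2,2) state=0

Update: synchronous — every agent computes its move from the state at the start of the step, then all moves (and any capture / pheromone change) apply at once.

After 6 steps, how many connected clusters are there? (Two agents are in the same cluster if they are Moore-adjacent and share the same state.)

t=1: a0@(0,3):0 a1@(2,0):1 a2@(3,2):0 a3@(1,3):0 a4@(0,1):0 a5@(1,0):0 a6@(0,2):0 a7@(2,1):1 a8@(2,2):1
t=2: (unchanged — steady state)

2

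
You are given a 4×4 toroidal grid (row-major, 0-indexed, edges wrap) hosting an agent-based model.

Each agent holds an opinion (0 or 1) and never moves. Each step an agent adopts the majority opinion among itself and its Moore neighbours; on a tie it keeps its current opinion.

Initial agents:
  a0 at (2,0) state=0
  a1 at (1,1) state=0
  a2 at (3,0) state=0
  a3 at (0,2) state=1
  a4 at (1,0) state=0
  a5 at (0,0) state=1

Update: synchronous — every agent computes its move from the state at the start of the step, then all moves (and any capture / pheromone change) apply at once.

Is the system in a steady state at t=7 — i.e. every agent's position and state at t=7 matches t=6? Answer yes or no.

yes

t=1: a0@(2,0):0 a1@(1,1):0 a2@(3,0):0 a3@(0,2):1 a4@(1,0):0 a5@(0,0):0
t=2: (unchanged — steady state)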